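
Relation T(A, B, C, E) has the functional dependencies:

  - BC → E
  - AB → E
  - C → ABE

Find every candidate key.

Attribute C never appears on the right-hand side of any dependency, so C must belong to every candidate key.
{C}⁺ = {A, B, C, E}, which is all of the schema, so {C} is the only candidate key.

C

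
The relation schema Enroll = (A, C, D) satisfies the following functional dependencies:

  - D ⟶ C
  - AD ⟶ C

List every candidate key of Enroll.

Attributes A, D never appear on any right-hand side, so every candidate key must contain {A, D}.
{A, D}⁺ = {A, C, D}, which is all of the schema, so {A, D} is the only candidate key.

{A, D}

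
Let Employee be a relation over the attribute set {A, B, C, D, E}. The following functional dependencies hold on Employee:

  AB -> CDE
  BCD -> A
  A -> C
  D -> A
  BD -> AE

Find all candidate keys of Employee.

{A, B}⁺: AB→CDE adds C, D, E → {A, B, C, D, E}. Minimal: {B}⁺ = {B}; {A}⁺ = {A, C} — none reach the full schema.
{B, D}⁺: D→A adds A; BD→AE adds E; AB→CDE adds C → {A, B, C, D, E}. Minimal: {D}⁺ = {A, C, D}; {B}⁺ = {B} — none reach the full schema.
Any other superkey contains one of these as a subset, so there are no further candidate keys.

AB; BD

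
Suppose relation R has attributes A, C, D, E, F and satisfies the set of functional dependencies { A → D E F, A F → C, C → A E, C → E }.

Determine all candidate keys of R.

{A}⁺: A→DEF adds D, E, F; AF→C adds C → {A, C, D, E, F}.
{C}⁺: C→AE adds A, E; A→DEF adds D, F → {A, C, D, E, F}.

A; C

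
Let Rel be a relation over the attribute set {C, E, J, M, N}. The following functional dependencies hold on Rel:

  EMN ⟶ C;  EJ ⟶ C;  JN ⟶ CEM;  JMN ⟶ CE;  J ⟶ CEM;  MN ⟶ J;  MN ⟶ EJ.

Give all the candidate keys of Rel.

Attribute N never appears on the right-hand side of any dependency, so N must belong to every candidate key.
{N}⁺ = {N}, which is not all of the schema, so we must add further attributes.
{J, N}⁺: JN→CEM adds C, E, M → {C, E, J, M, N}. Minimal: {N}⁺ = {N}; {J}⁺ = {C, E, J, M} — none reach the full schema.
{M, N}⁺: MN→J adds J; MN→EJ adds E; EMN→C adds C → {C, E, J, M, N}. Minimal: {N}⁺ = {N}; {M}⁺ = {M} — none reach the full schema.

JN, MN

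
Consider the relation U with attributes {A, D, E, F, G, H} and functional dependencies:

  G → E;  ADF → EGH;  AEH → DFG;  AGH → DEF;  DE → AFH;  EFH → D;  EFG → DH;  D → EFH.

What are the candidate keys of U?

{D}⁺: D→EFH adds E, F, H; DE→AFH adds A; ADF→EGH adds G → {A, D, E, F, G, H}.
{F, G}⁺: G→E adds E; EFG→DH adds D, H; DE→AFH adds A → {A, D, E, F, G, H}. Minimal: {G}⁺ = {E, G}; {F}⁺ = {F} — none reach the full schema.
{A, E, H}⁺: AEH→DFG adds D, F, G → {A, D, E, F, G, H}. Minimal: {E, H}⁺ = {E, H}; {A, H}⁺ = {A, H}; {A, E}⁺ = {A, E} — none reach the full schema.
{A, G, H}⁺: G→E adds E; AEH→DFG adds D, F → {A, D, E, F, G, H}. Minimal: {G, H}⁺ = {E, G, H}; {A, H}⁺ = {A, H}; {A, G}⁺ = {A, E, G} — none reach the full schema.
{E, F, H}⁺: EFH→D adds D; DE→AFH adds A; ADF→EGH adds G → {A, D, E, F, G, H}. Minimal: {F, H}⁺ = {F, H}; {E, H}⁺ = {E, H}; {E, F}⁺ = {E, F} — none reach the full schema.
Any other superkey contains one of these as a subset, so there are no further candidate keys.

{D}, {F, G}, {A, E, H}, {A, G, H}, {E, F, H}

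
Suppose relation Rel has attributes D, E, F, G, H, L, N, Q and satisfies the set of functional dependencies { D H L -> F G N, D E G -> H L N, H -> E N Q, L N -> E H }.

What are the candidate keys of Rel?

Attribute D never appears on the right-hand side of any dependency, so D must belong to every candidate key.
{D}⁺ = {D}, which is not all of the schema, so we must add further attributes.
{D, E, G}⁺: DEG→HLN adds H, L, N; H→ENQ adds Q; DHL→FGN adds F → {D, E, F, G, H, L, N, Q}. Minimal: {E, G}⁺ = {E, G}; {D, G}⁺ = {D, G}; {D, E}⁺ = {D, E} — none reach the full schema.
{D, G, H}⁺: H→ENQ adds E, N, Q; DEG→HLN adds L; DHL→FGN adds F → {D, E, F, G, H, L, N, Q}. Minimal: {G, H}⁺ = {E, G, H, N, Q}; {D, H}⁺ = {D, E, H, N, Q}; {D, G}⁺ = {D, G} — none reach the full schema.
{D, H, L}⁺: DHL→FGN adds F, G, N; H→ENQ adds E, Q → {D, E, F, G, H, L, N, Q}. Minimal: {H, L}⁺ = {E, H, L, N, Q}; {D, L}⁺ = {D, L}; {D, H}⁺ = {D, E, H, N, Q} — none reach the full schema.
{D, L, N}⁺: LN→EH adds E, H; DHL→FGN adds F, G; H→ENQ adds Q → {D, E, F, G, H, L, N, Q}. Minimal: {L, N}⁺ = {E, H, L, N, Q}; {D, N}⁺ = {D, N}; {D, L}⁺ = {D, L} — none reach the full schema.

{D, E, G}, {D, G, H}, {D, H, L}, {D, L, N}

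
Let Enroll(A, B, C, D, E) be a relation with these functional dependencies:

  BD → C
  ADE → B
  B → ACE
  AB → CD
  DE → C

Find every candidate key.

{B}⁺: B→ACE adds A, C, E; AB→CD adds D → {A, B, C, D, E}.
{A, D, E}⁺: ADE→B adds B; B→ACE adds C → {A, B, C, D, E}. Minimal: {D, E}⁺ = {C, D, E}; {A, E}⁺ = {A, E}; {A, D}⁺ = {A, D} — none reach the full schema.
Any other superkey contains one of these as a subset, so there are no further candidate keys.

B, ADE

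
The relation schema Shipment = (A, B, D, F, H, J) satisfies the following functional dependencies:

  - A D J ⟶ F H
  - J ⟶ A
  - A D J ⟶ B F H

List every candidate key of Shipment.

Attributes D, J never appear on any right-hand side, so every candidate key must contain {D, J}.
{D, J}⁺ = {A, B, D, F, H, J}, which is all of the schema, so {D, J} is the only candidate key.

{D, J}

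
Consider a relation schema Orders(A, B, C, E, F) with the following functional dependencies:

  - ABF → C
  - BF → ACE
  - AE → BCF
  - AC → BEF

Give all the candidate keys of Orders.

{A, C}⁺: AC→BEF adds B, E, F → {A, B, C, E, F}. Minimal: {C}⁺ = {C}; {A}⁺ = {A} — none reach the full schema.
{A, E}⁺: AE→BCF adds B, C, F → {A, B, C, E, F}. Minimal: {E}⁺ = {E}; {A}⁺ = {A} — none reach the full schema.
{B, F}⁺: BF→ACE adds A, C, E → {A, B, C, E, F}. Minimal: {F}⁺ = {F}; {B}⁺ = {B} — none reach the full schema.

{A, C}, {A, E}, {B, F}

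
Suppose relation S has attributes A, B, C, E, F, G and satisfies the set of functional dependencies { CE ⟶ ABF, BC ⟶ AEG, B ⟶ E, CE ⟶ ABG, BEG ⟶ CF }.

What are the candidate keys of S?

{B, C}; {B, G}; {C, E}

{B, C}⁺: BC→AEG adds A, E, G; BEG→CF adds F → {A, B, C, E, F, G}.
{B, G}⁺: B→E adds E; BEG→CF adds C, F; CE→ABF adds A → {A, B, C, E, F, G}.
{C, E}⁺: CE→ABF adds A, B, F; BC→AEG adds G → {A, B, C, E, F, G}.
Any other superkey contains one of these as a subset, so there are no further candidate keys.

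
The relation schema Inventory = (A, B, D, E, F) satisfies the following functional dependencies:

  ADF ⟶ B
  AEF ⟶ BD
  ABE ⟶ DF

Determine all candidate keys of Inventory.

{A, B, E}, {A, E, F}

Attributes A, E never appear on any right-hand side, so every candidate key must contain {A, E}.
{A, E}⁺ = {A, E}, which is not all of the schema, so we must add further attributes.
{A, B, E}⁺: ABE→DF adds D, F → {A, B, D, E, F}. Minimal: {B, E}⁺ = {B, E}; {A, E}⁺ = {A, E}; {A, B}⁺ = {A, B} — none reach the full schema.
{A, E, F}⁺: AEF→BD adds B, D → {A, B, D, E, F}. Minimal: {E, F}⁺ = {E, F}; {A, F}⁺ = {A, F}; {A, E}⁺ = {A, E} — none reach the full schema.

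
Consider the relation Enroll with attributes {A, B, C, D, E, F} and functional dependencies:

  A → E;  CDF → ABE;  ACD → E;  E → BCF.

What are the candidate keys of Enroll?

{A, D}, {D, E}, {C, D, F}

Attribute D never appears on the right-hand side of any dependency, so D must belong to every candidate key.
{D}⁺ = {D}, which is not all of the schema, so we must add further attributes.
{A, D}⁺: A→E adds E; E→BCF adds B, C, F → {A, B, C, D, E, F}. Minimal: {D}⁺ = {D}; {A}⁺ = {A, B, C, E, F} — none reach the full schema.
{D, E}⁺: E→BCF adds B, C, F; CDF→ABE adds A → {A, B, C, D, E, F}. Minimal: {E}⁺ = {B, C, E, F}; {D}⁺ = {D} — none reach the full schema.
{C, D, F}⁺: CDF→ABE adds A, B, E → {A, B, C, D, E, F}. Minimal: {D, F}⁺ = {D, F}; {C, F}⁺ = {C, F}; {C, D}⁺ = {C, D} — none reach the full schema.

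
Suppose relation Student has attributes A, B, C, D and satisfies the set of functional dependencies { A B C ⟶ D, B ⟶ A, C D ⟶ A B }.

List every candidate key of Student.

(B, C), (C, D)

Attribute C never appears on the right-hand side of any dependency, so C must belong to every candidate key.
{C}⁺ = {C}, which is not all of the schema, so we must add further attributes.
{B, C}⁺: B→A adds A; ABC→D adds D → {A, B, C, D}.
{C, D}⁺: CD→AB adds A, B → {A, B, C, D}.
Any other superkey contains one of these as a subset, so there are no further candidate keys.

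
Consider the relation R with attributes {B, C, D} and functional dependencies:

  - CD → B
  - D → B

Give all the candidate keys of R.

Attributes C, D never appear on any right-hand side, so every candidate key must contain {C, D}.
{C, D}⁺ = {B, C, D}, which is all of the schema, so {C, D} is the only candidate key.

CD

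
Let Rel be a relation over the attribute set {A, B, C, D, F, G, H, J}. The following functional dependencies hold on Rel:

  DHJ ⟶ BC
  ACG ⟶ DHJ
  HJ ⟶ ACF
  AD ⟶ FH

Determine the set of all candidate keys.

Attribute G never appears on the right-hand side of any dependency, so G must belong to every candidate key.
{G}⁺ = {G}, which is not all of the schema, so we must add further attributes.
{A, C, G}⁺: ACG→DHJ adds D, H, J; HJ→ACF adds F; DHJ→BC adds B → {A, B, C, D, F, G, H, J}.
{G, H, J}⁺: HJ→ACF adds A, C, F; ACG→DHJ adds D; DHJ→BC adds B → {A, B, C, D, F, G, H, J}.
{A, D, G, J}⁺: AD→FH adds F, H; DHJ→BC adds B, C → {A, B, C, D, F, G, H, J}.

(A, C, G), (G, H, J), (A, D, G, J)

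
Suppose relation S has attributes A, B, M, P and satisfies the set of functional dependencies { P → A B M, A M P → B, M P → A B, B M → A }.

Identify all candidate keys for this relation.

{P}

Attribute P never appears on the right-hand side of any dependency, so P must belong to every candidate key.
{P}⁺ = {A, B, M, P}, which is all of the schema, so {P} is the only candidate key.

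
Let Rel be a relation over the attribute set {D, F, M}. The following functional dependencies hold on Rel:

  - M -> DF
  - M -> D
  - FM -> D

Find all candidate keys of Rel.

Attribute M never appears on the right-hand side of any dependency, so M must belong to every candidate key.
{M}⁺ = {D, F, M}, which is all of the schema, so {M} is the only candidate key.

{M}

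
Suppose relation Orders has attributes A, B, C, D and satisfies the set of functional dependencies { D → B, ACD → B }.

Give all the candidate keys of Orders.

Attributes A, C, D never appear on any right-hand side, so every candidate key must contain {A, C, D}.
{A, C, D}⁺ = {A, B, C, D}, which is all of the schema, so {A, C, D} is the only candidate key.

{A, C, D}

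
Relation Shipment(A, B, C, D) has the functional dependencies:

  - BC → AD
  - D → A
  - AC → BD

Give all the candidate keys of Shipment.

{A, C}; {B, C}; {C, D}

Attribute C never appears on the right-hand side of any dependency, so C must belong to every candidate key.
{C}⁺ = {C}, which is not all of the schema, so we must add further attributes.
{A, C}⁺: AC→BD adds B, D → {A, B, C, D}. Minimal: {C}⁺ = {C}; {A}⁺ = {A} — none reach the full schema.
{B, C}⁺: BC→AD adds A, D → {A, B, C, D}. Minimal: {C}⁺ = {C}; {B}⁺ = {B} — none reach the full schema.
{C, D}⁺: D→A adds A; AC→BD adds B → {A, B, C, D}. Minimal: {D}⁺ = {A, D}; {C}⁺ = {C} — none reach the full schema.
Any other superkey contains one of these as a subset, so there are no further candidate keys.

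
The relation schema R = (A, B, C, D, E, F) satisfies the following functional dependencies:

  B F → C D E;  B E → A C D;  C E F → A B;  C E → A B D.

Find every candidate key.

{B, F}; {C, E, F}

{B, F}⁺: BF→CDE adds C, D, E; BE→ACD adds A → {A, B, C, D, E, F}. Minimal: {F}⁺ = {F}; {B}⁺ = {B} — none reach the full schema.
{C, E, F}⁺: CEF→AB adds A, B; CE→ABD adds D → {A, B, C, D, E, F}. Minimal: {E, F}⁺ = {E, F}; {C, F}⁺ = {C, F}; {C, E}⁺ = {A, B, C, D, E} — none reach the full schema.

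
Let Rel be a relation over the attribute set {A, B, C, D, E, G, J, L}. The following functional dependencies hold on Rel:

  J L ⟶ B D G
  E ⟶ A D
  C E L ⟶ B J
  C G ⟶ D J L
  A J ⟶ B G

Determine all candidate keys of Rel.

Attributes C, E never appear on any right-hand side, so every candidate key must contain {C, E}.
{C, E}⁺ = {A, C, D, E}, which is not all of the schema, so we must add further attributes.
{C, E, G}⁺: E→AD adds A, D; CG→DJL adds J, L; AJ→BG adds B → {A, B, C, D, E, G, J, L}. Minimal: {E, G}⁺ = {A, D, E, G}; {C, G}⁺ = {B, C, D, G, J, L}; {C, E}⁺ = {A, C, D, E} — none reach the full schema.
{C, E, J}⁺: E→AD adds A, D; AJ→BG adds B, G; CG→DJL adds L → {A, B, C, D, E, G, J, L}. Minimal: {E, J}⁺ = {A, B, D, E, G, J}; {C, J}⁺ = {C, J}; {C, E}⁺ = {A, C, D, E} — none reach the full schema.
{C, E, L}⁺: E→AD adds A, D; CEL→BJ adds B, J; AJ→BG adds G → {A, B, C, D, E, G, J, L}. Minimal: {E, L}⁺ = {A, D, E, L}; {C, L}⁺ = {C, L}; {C, E}⁺ = {A, C, D, E} — none reach the full schema.

CEG, CEJ, CEL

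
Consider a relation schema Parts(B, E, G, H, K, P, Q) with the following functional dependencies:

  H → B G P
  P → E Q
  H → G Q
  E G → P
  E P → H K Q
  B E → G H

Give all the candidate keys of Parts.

{H}⁺: H→BGP adds B, G, P; P→EQ adds E, Q; EP→HKQ adds K → {B, E, G, H, K, P, Q}.
{P}⁺: P→EQ adds E, Q; EP→HKQ adds H, K; H→BGP adds B, G → {B, E, G, H, K, P, Q}.
{B, E}⁺: BE→GH adds G, H; H→BGP adds P; P→EQ adds Q; EP→HKQ adds K → {B, E, G, H, K, P, Q}. Minimal: {E}⁺ = {E}; {B}⁺ = {B} — none reach the full schema.
{E, G}⁺: EG→P adds P; EP→HKQ adds H, K, Q; H→BGP adds B → {B, E, G, H, K, P, Q}. Minimal: {G}⁺ = {G}; {E}⁺ = {E} — none reach the full schema.

{H}, {P}, {B, E}, {E, G}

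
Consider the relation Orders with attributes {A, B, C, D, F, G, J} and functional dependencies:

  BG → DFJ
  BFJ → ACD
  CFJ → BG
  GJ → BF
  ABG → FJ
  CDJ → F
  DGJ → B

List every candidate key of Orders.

{B, G}⁺: BG→DFJ adds D, F, J; BFJ→ACD adds A, C → {A, B, C, D, F, G, J}. Minimal: {G}⁺ = {G}; {B}⁺ = {B} — none reach the full schema.
{G, J}⁺: GJ→BF adds B, F; BG→DFJ adds D; BFJ→ACD adds A, C → {A, B, C, D, F, G, J}. Minimal: {J}⁺ = {J}; {G}⁺ = {G} — none reach the full schema.
{B, F, J}⁺: BFJ→ACD adds A, C, D; CFJ→BG adds G → {A, B, C, D, F, G, J}. Minimal: {F, J}⁺ = {F, J}; {B, J}⁺ = {B, J}; {B, F}⁺ = {B, F} — none reach the full schema.
{C, D, J}⁺: CDJ→F adds F; CFJ→BG adds B, G; BFJ→ACD adds A → {A, B, C, D, F, G, J}. Minimal: {D, J}⁺ = {D, J}; {C, J}⁺ = {C, J}; {C, D}⁺ = {C, D} — none reach the full schema.
{C, F, J}⁺: CFJ→BG adds B, G; BG→DFJ adds D; BFJ→ACD adds A → {A, B, C, D, F, G, J}. Minimal: {F, J}⁺ = {F, J}; {C, J}⁺ = {C, J}; {C, F}⁺ = {C, F} — none reach the full schema.
Any other superkey contains one of these as a subset, so there are no further candidate keys.

{B, G}, {G, J}, {B, F, J}, {C, D, J}, {C, F, J}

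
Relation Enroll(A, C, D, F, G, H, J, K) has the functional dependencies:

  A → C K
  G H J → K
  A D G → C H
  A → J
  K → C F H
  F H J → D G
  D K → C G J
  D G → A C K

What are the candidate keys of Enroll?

{A}⁺: A→CK adds C, K; A→J adds J; K→CFH adds F, H; FHJ→DG adds D, G → {A, C, D, F, G, H, J, K}.
{D, G}⁺: DG→ACK adds A, C, K; ADG→CH adds H; A→J adds J; K→CFH adds F → {A, C, D, F, G, H, J, K}.
{D, K}⁺: K→CFH adds C, F, H; DK→CGJ adds G, J; DG→ACK adds A → {A, C, D, F, G, H, J, K}.
{J, K}⁺: K→CFH adds C, F, H; FHJ→DG adds D, G; DG→ACK adds A → {A, C, D, F, G, H, J, K}.
{F, H, J}⁺: FHJ→DG adds D, G; DG→ACK adds A, C, K → {A, C, D, F, G, H, J, K}.
{G, H, J}⁺: GHJ→K adds K; K→CFH adds C, F; FHJ→DG adds D; DG→ACK adds A → {A, C, D, F, G, H, J, K}.

{A}, {D, G}, {D, K}, {J, K}, {F, H, J}, {G, H, J}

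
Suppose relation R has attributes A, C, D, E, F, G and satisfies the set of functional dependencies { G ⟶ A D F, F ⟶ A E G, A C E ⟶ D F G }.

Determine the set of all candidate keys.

{C, F}; {C, G}; {A, C, E}

Attribute C never appears on the right-hand side of any dependency, so C must belong to every candidate key.
{C}⁺ = {C}, which is not all of the schema, so we must add further attributes.
{C, F}⁺: F→AEG adds A, E, G; ACE→DFG adds D → {A, C, D, E, F, G}. Minimal: {F}⁺ = {A, D, E, F, G}; {C}⁺ = {C} — none reach the full schema.
{C, G}⁺: G→ADF adds A, D, F; F→AEG adds E → {A, C, D, E, F, G}. Minimal: {G}⁺ = {A, D, E, F, G}; {C}⁺ = {C} — none reach the full schema.
{A, C, E}⁺: ACE→DFG adds D, F, G → {A, C, D, E, F, G}. Minimal: {C, E}⁺ = {C, E}; {A, E}⁺ = {A, E}; {A, C}⁺ = {A, C} — none reach the full schema.
Any other superkey contains one of these as a subset, so there are no further candidate keys.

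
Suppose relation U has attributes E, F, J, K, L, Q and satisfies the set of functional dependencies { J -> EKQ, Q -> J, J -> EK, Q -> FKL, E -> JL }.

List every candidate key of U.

{E}⁺: E→JL adds J, L; J→EKQ adds K, Q; Q→FKL adds F → {E, F, J, K, L, Q}.
{J}⁺: J→EKQ adds E, K, Q; Q→FKL adds F, L → {E, F, J, K, L, Q}.
{Q}⁺: Q→J adds J; J→EK adds E, K; Q→FKL adds F, L → {E, F, J, K, L, Q}.

(E), (J), (Q)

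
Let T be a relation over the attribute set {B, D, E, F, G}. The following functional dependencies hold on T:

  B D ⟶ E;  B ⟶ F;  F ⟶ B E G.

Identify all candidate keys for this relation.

Attribute D never appears on the right-hand side of any dependency, so D must belong to every candidate key.
{D}⁺ = {D}, which is not all of the schema, so we must add further attributes.
{B, D}⁺: BD→E adds E; B→F adds F; F→BEG adds G → {B, D, E, F, G}. Minimal: {D}⁺ = {D}; {B}⁺ = {B, E, F, G} — none reach the full schema.
{D, F}⁺: F→BEG adds B, E, G → {B, D, E, F, G}. Minimal: {F}⁺ = {B, E, F, G}; {D}⁺ = {D} — none reach the full schema.

{B, D}; {D, F}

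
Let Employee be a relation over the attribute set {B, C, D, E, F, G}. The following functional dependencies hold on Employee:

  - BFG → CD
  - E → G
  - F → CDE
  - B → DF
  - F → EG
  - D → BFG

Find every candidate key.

{B}, {D}, {F}

{B}⁺: B→DF adds D, F; F→EG adds E, G; BFG→CD adds C → {B, C, D, E, F, G}.
{D}⁺: D→BFG adds B, F, G; BFG→CD adds C; F→CDE adds E → {B, C, D, E, F, G}.
{F}⁺: F→CDE adds C, D, E; F→EG adds G; D→BFG adds B → {B, C, D, E, F, G}.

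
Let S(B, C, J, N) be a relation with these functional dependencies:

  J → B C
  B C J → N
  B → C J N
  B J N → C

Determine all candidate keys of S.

{B}; {J}

{B}⁺: B→CJN adds C, J, N → {B, C, J, N}.
{J}⁺: J→BC adds B, C; BCJ→N adds N → {B, C, J, N}.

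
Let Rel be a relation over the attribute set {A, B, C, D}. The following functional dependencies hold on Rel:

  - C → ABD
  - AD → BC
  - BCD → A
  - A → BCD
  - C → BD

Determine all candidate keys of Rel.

(A), (C)

{A}⁺: A→BCD adds B, C, D → {A, B, C, D}.
{C}⁺: C→ABD adds A, B, D → {A, B, C, D}.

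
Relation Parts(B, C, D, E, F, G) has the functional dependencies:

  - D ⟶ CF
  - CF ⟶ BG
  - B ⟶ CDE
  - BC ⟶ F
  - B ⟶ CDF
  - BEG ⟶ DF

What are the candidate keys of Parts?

{B}; {D}; {C, F}

{B}⁺: B→CDE adds C, D, E; BC→F adds F; CF→BG adds G → {B, C, D, E, F, G}.
{D}⁺: D→CF adds C, F; CF→BG adds B, G; B→CDE adds E → {B, C, D, E, F, G}.
{C, F}⁺: CF→BG adds B, G; B→CDE adds D, E → {B, C, D, E, F, G}. Minimal: {F}⁺ = {F}; {C}⁺ = {C} — none reach the full schema.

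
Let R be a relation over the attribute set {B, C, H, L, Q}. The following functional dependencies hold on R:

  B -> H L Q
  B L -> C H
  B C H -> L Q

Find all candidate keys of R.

(B)

Attribute B never appears on the right-hand side of any dependency, so B must belong to every candidate key.
{B}⁺ = {B, C, H, L, Q}, which is all of the schema, so {B} is the only candidate key.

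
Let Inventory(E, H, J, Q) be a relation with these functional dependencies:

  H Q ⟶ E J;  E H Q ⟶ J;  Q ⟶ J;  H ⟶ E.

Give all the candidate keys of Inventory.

{H, Q}

Attributes H, Q never appear on any right-hand side, so every candidate key must contain {H, Q}.
{H, Q}⁺ = {E, H, J, Q}, which is all of the schema, so {H, Q} is the only candidate key.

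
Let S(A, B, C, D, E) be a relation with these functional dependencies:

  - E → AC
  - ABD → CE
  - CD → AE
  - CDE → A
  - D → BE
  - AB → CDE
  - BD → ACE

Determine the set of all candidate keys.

(D), (A, B), (B, E)

{D}⁺: D→BE adds B, E; BD→ACE adds A, C → {A, B, C, D, E}.
{A, B}⁺: AB→CDE adds C, D, E → {A, B, C, D, E}. Minimal: {B}⁺ = {B}; {A}⁺ = {A} — none reach the full schema.
{B, E}⁺: E→AC adds A, C; AB→CDE adds D → {A, B, C, D, E}. Minimal: {E}⁺ = {A, C, E}; {B}⁺ = {B} — none reach the full schema.
Any other superkey contains one of these as a subset, so there are no further candidate keys.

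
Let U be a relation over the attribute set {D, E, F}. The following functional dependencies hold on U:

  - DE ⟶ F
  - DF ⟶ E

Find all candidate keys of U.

{D, E}⁺: DE→F adds F → {D, E, F}. Minimal: {E}⁺ = {E}; {D}⁺ = {D} — none reach the full schema.
{D, F}⁺: DF→E adds E → {D, E, F}. Minimal: {F}⁺ = {F}; {D}⁺ = {D} — none reach the full schema.
Any other superkey contains one of these as a subset, so there are no further candidate keys.

DE; DF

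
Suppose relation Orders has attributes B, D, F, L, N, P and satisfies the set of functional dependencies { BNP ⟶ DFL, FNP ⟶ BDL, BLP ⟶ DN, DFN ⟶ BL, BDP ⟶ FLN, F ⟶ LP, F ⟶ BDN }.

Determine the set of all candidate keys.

(F), (B, D, P), (B, L, P), (B, N, P)

{F}⁺: F→LP adds L, P; F→BDN adds B, D, N → {B, D, F, L, N, P}.
{B, D, P}⁺: BDP→FLN adds F, L, N → {B, D, F, L, N, P}. Minimal: {D, P}⁺ = {D, P}; {B, P}⁺ = {B, P}; {B, D}⁺ = {B, D} — none reach the full schema.
{B, L, P}⁺: BLP→DN adds D, N; BDP→FLN adds F → {B, D, F, L, N, P}. Minimal: {L, P}⁺ = {L, P}; {B, P}⁺ = {B, P}; {B, L}⁺ = {B, L} — none reach the full schema.
{B, N, P}⁺: BNP→DFL adds D, F, L → {B, D, F, L, N, P}. Minimal: {N, P}⁺ = {N, P}; {B, P}⁺ = {B, P}; {B, N}⁺ = {B, N} — none reach the full schema.
Any other superkey contains one of these as a subset, so there are no further candidate keys.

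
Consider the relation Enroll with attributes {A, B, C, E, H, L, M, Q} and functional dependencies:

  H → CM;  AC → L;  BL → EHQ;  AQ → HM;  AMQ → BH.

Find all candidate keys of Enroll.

{A, Q}; {A, B, C}; {A, B, H}; {A, B, L}

Attribute A never appears on the right-hand side of any dependency, so A must belong to every candidate key.
{A}⁺ = {A}, which is not all of the schema, so we must add further attributes.
{A, Q}⁺: AQ→HM adds H, M; AMQ→BH adds B; H→CM adds C; AC→L adds L; BL→EHQ adds E → {A, B, C, E, H, L, M, Q}. Minimal: {Q}⁺ = {Q}; {A}⁺ = {A} — none reach the full schema.
{A, B, C}⁺: AC→L adds L; BL→EHQ adds E, H, Q; AQ→HM adds M → {A, B, C, E, H, L, M, Q}. Minimal: {B, C}⁺ = {B, C}; {A, C}⁺ = {A, C, L}; {A, B}⁺ = {A, B} — none reach the full schema.
{A, B, H}⁺: H→CM adds C, M; AC→L adds L; BL→EHQ adds E, Q → {A, B, C, E, H, L, M, Q}. Minimal: {B, H}⁺ = {B, C, H, M}; {A, H}⁺ = {A, C, H, L, M}; {A, B}⁺ = {A, B} — none reach the full schema.
{A, B, L}⁺: BL→EHQ adds E, H, Q; AQ→HM adds M; H→CM adds C → {A, B, C, E, H, L, M, Q}. Minimal: {B, L}⁺ = {B, C, E, H, L, M, Q}; {A, L}⁺ = {A, L}; {A, B}⁺ = {A, B} — none reach the full schema.
Any other superkey contains one of these as a subset, so there are no further candidate keys.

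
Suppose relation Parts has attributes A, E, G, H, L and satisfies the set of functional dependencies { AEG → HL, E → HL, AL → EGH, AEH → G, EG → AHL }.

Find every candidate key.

{A, E}⁺: E→HL adds H, L; AL→EGH adds G → {A, E, G, H, L}. Minimal: {E}⁺ = {E, H, L}; {A}⁺ = {A} — none reach the full schema.
{A, L}⁺: AL→EGH adds E, G, H → {A, E, G, H, L}. Minimal: {L}⁺ = {L}; {A}⁺ = {A} — none reach the full schema.
{E, G}⁺: E→HL adds H, L; EG→AHL adds A → {A, E, G, H, L}. Minimal: {G}⁺ = {G}; {E}⁺ = {E, H, L} — none reach the full schema.
Any other superkey contains one of these as a subset, so there are no further candidate keys.

{A, E}; {A, L}; {E, G}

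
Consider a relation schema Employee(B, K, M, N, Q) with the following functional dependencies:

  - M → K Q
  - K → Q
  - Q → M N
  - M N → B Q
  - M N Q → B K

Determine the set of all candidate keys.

{K}⁺: K→Q adds Q; Q→MN adds M, N; MN→BQ adds B → {B, K, M, N, Q}.
{M}⁺: M→KQ adds K, Q; Q→MN adds N; MN→BQ adds B → {B, K, M, N, Q}.
{Q}⁺: Q→MN adds M, N; MN→BQ adds B; MNQ→BK adds K → {B, K, M, N, Q}.

{K}; {M}; {Q}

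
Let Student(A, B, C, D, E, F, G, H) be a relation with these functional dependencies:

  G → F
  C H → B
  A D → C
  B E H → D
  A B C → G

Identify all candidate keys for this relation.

Attributes A, E, H never appear on any right-hand side, so every candidate key must contain {A, E, H}.
{A, E, H}⁺ = {A, E, H}, which is not all of the schema, so we must add further attributes.
{A, B, E, H}⁺: BEH→D adds D; AD→C adds C; ABC→G adds G; G→F adds F → {A, B, C, D, E, F, G, H}.
{A, C, E, H}⁺: CH→B adds B; BEH→D adds D; ABC→G adds G; G→F adds F → {A, B, C, D, E, F, G, H}.
{A, D, E, H}⁺: AD→C adds C; CH→B adds B; ABC→G adds G; G→F adds F → {A, B, C, D, E, F, G, H}.

{A, B, E, H}, {A, C, E, H}, {A, D, E, H}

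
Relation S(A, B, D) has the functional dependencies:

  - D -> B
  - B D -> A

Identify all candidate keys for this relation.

(D)

Attribute D never appears on the right-hand side of any dependency, so D must belong to every candidate key.
{D}⁺ = {A, B, D}, which is all of the schema, so {D} is the only candidate key.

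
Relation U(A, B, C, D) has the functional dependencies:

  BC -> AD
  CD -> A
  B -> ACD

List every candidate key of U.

B

Attribute B never appears on the right-hand side of any dependency, so B must belong to every candidate key.
{B}⁺ = {A, B, C, D}, which is all of the schema, so {B} is the only candidate key.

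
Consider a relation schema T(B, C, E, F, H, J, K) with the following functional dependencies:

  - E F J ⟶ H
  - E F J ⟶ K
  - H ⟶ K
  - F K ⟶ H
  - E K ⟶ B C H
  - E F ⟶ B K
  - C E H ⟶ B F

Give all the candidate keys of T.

Attributes E, J never appear on any right-hand side, so every candidate key must contain {E, J}.
{E, J}⁺ = {E, J}, which is not all of the schema, so we must add further attributes.
{E, F, J}⁺: EFJ→H adds H; EFJ→K adds K; EK→BCH adds B, C → {B, C, E, F, H, J, K}. Minimal: {F, J}⁺ = {F, J}; {E, J}⁺ = {E, J}; {E, F}⁺ = {B, C, E, F, H, K} — none reach the full schema.
{E, H, J}⁺: H→K adds K; EK→BCH adds B, C; CEH→BF adds F → {B, C, E, F, H, J, K}. Minimal: {H, J}⁺ = {H, J, K}; {E, J}⁺ = {E, J}; {E, H}⁺ = {B, C, E, F, H, K} — none reach the full schema.
{E, J, K}⁺: EK→BCH adds B, C, H; CEH→BF adds F → {B, C, E, F, H, J, K}. Minimal: {J, K}⁺ = {J, K}; {E, K}⁺ = {B, C, E, F, H, K}; {E, J}⁺ = {E, J} — none reach the full schema.
Any other superkey contains one of these as a subset, so there are no further candidate keys.

EFJ, EHJ, EJK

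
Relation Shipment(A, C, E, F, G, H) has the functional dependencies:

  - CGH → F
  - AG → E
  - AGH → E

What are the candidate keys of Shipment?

{A, C, G, H}

Attributes A, C, G, H never appear on any right-hand side, so every candidate key must contain {A, C, G, H}.
{A, C, G, H}⁺ = {A, C, E, F, G, H}, which is all of the schema, so {A, C, G, H} is the only candidate key.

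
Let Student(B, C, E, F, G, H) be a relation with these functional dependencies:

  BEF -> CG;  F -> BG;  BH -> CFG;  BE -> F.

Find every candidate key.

Attributes E, H never appear on any right-hand side, so every candidate key must contain {E, H}.
{E, H}⁺ = {E, H}, which is not all of the schema, so we must add further attributes.
{B, E, H}⁺: BH→CFG adds C, F, G → {B, C, E, F, G, H}. Minimal: {E, H}⁺ = {E, H}; {B, H}⁺ = {B, C, F, G, H}; {B, E}⁺ = {B, C, E, F, G} — none reach the full schema.
{E, F, H}⁺: F→BG adds B, G; BH→CFG adds C → {B, C, E, F, G, H}. Minimal: {F, H}⁺ = {B, C, F, G, H}; {E, H}⁺ = {E, H}; {E, F}⁺ = {B, C, E, F, G} — none reach the full schema.
Any other superkey contains one of these as a subset, so there are no further candidate keys.

BEH, EFH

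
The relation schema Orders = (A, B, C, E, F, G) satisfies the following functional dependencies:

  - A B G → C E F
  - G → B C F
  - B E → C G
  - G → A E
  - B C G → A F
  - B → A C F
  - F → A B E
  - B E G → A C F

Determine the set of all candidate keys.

{B}⁺: B→ACF adds A, C, F; F→ABE adds E; BE→CG adds G → {A, B, C, E, F, G}.
{F}⁺: F→ABE adds A, B, E; BE→CG adds C, G → {A, B, C, E, F, G}.
{G}⁺: G→BCF adds B, C, F; G→AE adds A, E → {A, B, C, E, F, G}.

{B}, {F}, {G}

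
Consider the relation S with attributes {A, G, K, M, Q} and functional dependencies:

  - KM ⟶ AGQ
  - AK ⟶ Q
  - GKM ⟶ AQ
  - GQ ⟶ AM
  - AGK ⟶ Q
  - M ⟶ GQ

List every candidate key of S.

Attribute K never appears on the right-hand side of any dependency, so K must belong to every candidate key.
{K}⁺ = {K}, which is not all of the schema, so we must add further attributes.
{K, M}⁺: KM→AGQ adds A, G, Q → {A, G, K, M, Q}. Minimal: {M}⁺ = {A, G, M, Q}; {K}⁺ = {K} — none reach the full schema.
{A, G, K}⁺: AK→Q adds Q; GQ→AM adds M → {A, G, K, M, Q}. Minimal: {G, K}⁺ = {G, K}; {A, K}⁺ = {A, K, Q}; {A, G}⁺ = {A, G} — none reach the full schema.
{G, K, Q}⁺: GQ→AM adds A, M → {A, G, K, M, Q}. Minimal: {K, Q}⁺ = {K, Q}; {G, Q}⁺ = {A, G, M, Q}; {G, K}⁺ = {G, K} — none reach the full schema.

{K, M}, {A, G, K}, {G, K, Q}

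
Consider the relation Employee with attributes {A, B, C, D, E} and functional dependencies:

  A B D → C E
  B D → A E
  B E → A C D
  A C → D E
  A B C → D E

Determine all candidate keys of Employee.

{B, D}, {B, E}, {A, B, C}

{B, D}⁺: BD→AE adds A, E; BE→ACD adds C → {A, B, C, D, E}.
{B, E}⁺: BE→ACD adds A, C, D → {A, B, C, D, E}.
{A, B, C}⁺: AC→DE adds D, E → {A, B, C, D, E}.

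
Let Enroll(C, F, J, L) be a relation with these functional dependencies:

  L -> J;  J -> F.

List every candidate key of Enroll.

(C, L)

Attributes C, L never appear on any right-hand side, so every candidate key must contain {C, L}.
{C, L}⁺ = {C, F, J, L}, which is all of the schema, so {C, L} is the only candidate key.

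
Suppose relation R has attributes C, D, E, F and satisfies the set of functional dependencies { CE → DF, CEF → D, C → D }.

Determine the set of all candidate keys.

Attributes C, E never appear on any right-hand side, so every candidate key must contain {C, E}.
{C, E}⁺ = {C, D, E, F}, which is all of the schema, so {C, E} is the only candidate key.

{C, E}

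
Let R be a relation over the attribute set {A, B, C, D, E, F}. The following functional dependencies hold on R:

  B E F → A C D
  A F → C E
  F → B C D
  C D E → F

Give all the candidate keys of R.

{A, F}⁺: AF→CE adds C, E; F→BCD adds B, D → {A, B, C, D, E, F}. Minimal: {F}⁺ = {B, C, D, F}; {A}⁺ = {A} — none reach the full schema.
{E, F}⁺: F→BCD adds B, C, D; BEF→ACD adds A → {A, B, C, D, E, F}. Minimal: {F}⁺ = {B, C, D, F}; {E}⁺ = {E} — none reach the full schema.
{C, D, E}⁺: CDE→F adds F; F→BCD adds B; BEF→ACD adds A → {A, B, C, D, E, F}. Minimal: {D, E}⁺ = {D, E}; {C, E}⁺ = {C, E}; {C, D}⁺ = {C, D} — none reach the full schema.
Any other superkey contains one of these as a subset, so there are no further candidate keys.

(A, F), (E, F), (C, D, E)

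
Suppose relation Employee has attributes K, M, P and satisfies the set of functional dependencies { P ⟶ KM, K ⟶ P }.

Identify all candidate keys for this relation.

K; P

{K}⁺: K→P adds P; P→KM adds M → {K, M, P}.
{P}⁺: P→KM adds K, M → {K, M, P}.
Any other superkey contains one of these as a subset, so there are no further candidate keys.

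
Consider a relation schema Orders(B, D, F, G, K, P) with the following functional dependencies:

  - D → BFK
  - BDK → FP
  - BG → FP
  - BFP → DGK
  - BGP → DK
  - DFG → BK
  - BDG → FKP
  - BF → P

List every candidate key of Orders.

(D), (B, F), (B, G)

{D}⁺: D→BFK adds B, F, K; BDK→FP adds P; BFP→DGK adds G → {B, D, F, G, K, P}.
{B, F}⁺: BF→P adds P; BFP→DGK adds D, G, K → {B, D, F, G, K, P}.
{B, G}⁺: BG→FP adds F, P; BFP→DGK adds D, K → {B, D, F, G, K, P}.
Any other superkey contains one of these as a subset, so there are no further candidate keys.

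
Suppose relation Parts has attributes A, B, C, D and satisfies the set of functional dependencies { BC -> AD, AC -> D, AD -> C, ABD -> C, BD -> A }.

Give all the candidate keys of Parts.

(B, C), (B, D)

Attribute B never appears on the right-hand side of any dependency, so B must belong to every candidate key.
{B}⁺ = {B}, which is not all of the schema, so we must add further attributes.
{B, C}⁺: BC→AD adds A, D → {A, B, C, D}. Minimal: {C}⁺ = {C}; {B}⁺ = {B} — none reach the full schema.
{B, D}⁺: BD→A adds A; AD→C adds C → {A, B, C, D}. Minimal: {D}⁺ = {D}; {B}⁺ = {B} — none reach the full schema.
Any other superkey contains one of these as a subset, so there are no further candidate keys.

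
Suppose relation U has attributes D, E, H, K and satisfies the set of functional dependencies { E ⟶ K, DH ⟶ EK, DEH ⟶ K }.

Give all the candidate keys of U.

(D, H)

Attributes D, H never appear on any right-hand side, so every candidate key must contain {D, H}.
{D, H}⁺ = {D, E, H, K}, which is all of the schema, so {D, H} is the only candidate key.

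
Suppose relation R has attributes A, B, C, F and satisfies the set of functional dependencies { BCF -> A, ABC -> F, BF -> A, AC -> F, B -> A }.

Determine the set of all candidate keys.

{B, C}

Attributes B, C never appear on any right-hand side, so every candidate key must contain {B, C}.
{B, C}⁺ = {A, B, C, F}, which is all of the schema, so {B, C} is the only candidate key.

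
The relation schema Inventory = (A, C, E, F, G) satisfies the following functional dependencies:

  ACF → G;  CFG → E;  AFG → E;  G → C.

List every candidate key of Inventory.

Attributes A, F never appear on any right-hand side, so every candidate key must contain {A, F}.
{A, F}⁺ = {A, F}, which is not all of the schema, so we must add further attributes.
{A, C, F}⁺: ACF→G adds G; CFG→E adds E → {A, C, E, F, G}. Minimal: {C, F}⁺ = {C, F}; {A, F}⁺ = {A, F}; {A, C}⁺ = {A, C} — none reach the full schema.
{A, F, G}⁺: AFG→E adds E; G→C adds C → {A, C, E, F, G}. Minimal: {F, G}⁺ = {C, E, F, G}; {A, G}⁺ = {A, C, G}; {A, F}⁺ = {A, F} — none reach the full schema.

(A, C, F), (A, F, G)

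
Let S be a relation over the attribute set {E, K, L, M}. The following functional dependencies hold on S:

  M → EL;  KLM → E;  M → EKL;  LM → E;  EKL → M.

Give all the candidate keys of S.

{M}, {E, K, L}

{M}⁺: M→EL adds E, L; M→EKL adds K → {E, K, L, M}.
{E, K, L}⁺: EKL→M adds M → {E, K, L, M}. Minimal: {K, L}⁺ = {K, L}; {E, L}⁺ = {E, L}; {E, K}⁺ = {E, K} — none reach the full schema.
Any other superkey contains one of these as a subset, so there are no further candidate keys.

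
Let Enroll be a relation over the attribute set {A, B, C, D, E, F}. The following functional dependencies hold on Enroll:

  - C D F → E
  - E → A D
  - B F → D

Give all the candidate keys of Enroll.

Attributes B, C, F never appear on any right-hand side, so every candidate key must contain {B, C, F}.
{B, C, F}⁺ = {A, B, C, D, E, F}, which is all of the schema, so {B, C, F} is the only candidate key.

{B, C, F}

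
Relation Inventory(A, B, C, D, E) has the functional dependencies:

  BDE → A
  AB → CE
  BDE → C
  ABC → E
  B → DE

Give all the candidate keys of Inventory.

{B}⁺: B→DE adds D, E; BDE→A adds A; AB→CE adds C → {A, B, C, D, E}.

{B}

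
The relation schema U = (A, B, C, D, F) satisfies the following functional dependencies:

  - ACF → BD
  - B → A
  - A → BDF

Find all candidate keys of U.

{A, C}, {B, C}

Attribute C never appears on the right-hand side of any dependency, so C must belong to every candidate key.
{C}⁺ = {C}, which is not all of the schema, so we must add further attributes.
{A, C}⁺: A→BDF adds B, D, F → {A, B, C, D, F}.
{B, C}⁺: B→A adds A; A→BDF adds D, F → {A, B, C, D, F}.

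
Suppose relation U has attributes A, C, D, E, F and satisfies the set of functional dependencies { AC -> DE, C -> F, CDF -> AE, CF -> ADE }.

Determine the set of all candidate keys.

{C}

{C}⁺: C→F adds F; CF→ADE adds A, D, E → {A, C, D, E, F}.
No other minimal superkey exists.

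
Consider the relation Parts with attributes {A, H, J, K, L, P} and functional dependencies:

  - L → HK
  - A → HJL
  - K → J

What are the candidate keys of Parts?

Attributes A, P never appear on any right-hand side, so every candidate key must contain {A, P}.
{A, P}⁺ = {A, H, J, K, L, P}, which is all of the schema, so {A, P} is the only candidate key.

(A, P)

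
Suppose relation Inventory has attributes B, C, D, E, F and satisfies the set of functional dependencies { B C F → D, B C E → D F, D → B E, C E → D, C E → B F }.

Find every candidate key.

Attribute C never appears on the right-hand side of any dependency, so C must belong to every candidate key.
{C}⁺ = {C}, which is not all of the schema, so we must add further attributes.
{C, D}⁺: D→BE adds B, E; CE→BF adds F → {B, C, D, E, F}. Minimal: {D}⁺ = {B, D, E}; {C}⁺ = {C} — none reach the full schema.
{C, E}⁺: CE→D adds D; CE→BF adds B, F → {B, C, D, E, F}. Minimal: {E}⁺ = {E}; {C}⁺ = {C} — none reach the full schema.
{B, C, F}⁺: BCF→D adds D; D→BE adds E → {B, C, D, E, F}. Minimal: {C, F}⁺ = {C, F}; {B, F}⁺ = {B, F}; {B, C}⁺ = {B, C} — none reach the full schema.
Any other superkey contains one of these as a subset, so there are no further candidate keys.

CD; CE; BCF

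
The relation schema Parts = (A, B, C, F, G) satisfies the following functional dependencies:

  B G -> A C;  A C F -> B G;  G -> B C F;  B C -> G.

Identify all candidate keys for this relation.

{G}⁺: G→BCF adds B, C, F; BG→AC adds A → {A, B, C, F, G}.
{B, C}⁺: BC→G adds G; BG→AC adds A; G→BCF adds F → {A, B, C, F, G}. Minimal: {C}⁺ = {C}; {B}⁺ = {B} — none reach the full schema.
{A, C, F}⁺: ACF→BG adds B, G → {A, B, C, F, G}. Minimal: {C, F}⁺ = {C, F}; {A, F}⁺ = {A, F}; {A, C}⁺ = {A, C} — none reach the full schema.
Any other superkey contains one of these as a subset, so there are no further candidate keys.

(G), (B, C), (A, C, F)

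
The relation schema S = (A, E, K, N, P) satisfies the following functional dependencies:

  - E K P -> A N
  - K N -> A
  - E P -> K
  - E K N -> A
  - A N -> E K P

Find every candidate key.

{A, N}⁺: AN→EKP adds E, K, P → {A, E, K, N, P}. Minimal: {N}⁺ = {N}; {A}⁺ = {A} — none reach the full schema.
{E, P}⁺: EP→K adds K; EKP→AN adds A, N → {A, E, K, N, P}. Minimal: {P}⁺ = {P}; {E}⁺ = {E} — none reach the full schema.
{K, N}⁺: KN→A adds A; AN→EKP adds E, P → {A, E, K, N, P}. Minimal: {N}⁺ = {N}; {K}⁺ = {K} — none reach the full schema.
Any other superkey contains one of these as a subset, so there are no further candidate keys.

{A, N}, {E, P}, {K, N}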